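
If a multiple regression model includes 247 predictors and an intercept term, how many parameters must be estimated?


Each predictor gets one coefficient, plus one intercept.
Total parameters = 247 + 1 = 248.

248


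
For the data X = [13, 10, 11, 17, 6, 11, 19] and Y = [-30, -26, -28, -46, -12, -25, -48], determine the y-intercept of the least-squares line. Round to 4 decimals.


First find the slope: b1 = -2.8247.
Means: xbar = 12.4286, ybar = -30.7143.
b0 = ybar - b1 * xbar = -30.7143 - -2.8247 * 12.4286 = 4.3926.

4.3926


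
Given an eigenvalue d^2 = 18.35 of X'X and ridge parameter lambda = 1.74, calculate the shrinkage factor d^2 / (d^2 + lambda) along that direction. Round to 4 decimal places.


Denominator = d^2 + lambda = 18.35 + 1.74 = 20.0900.
Shrinkage = 18.35 / 20.0900 = 0.9134.

0.9134


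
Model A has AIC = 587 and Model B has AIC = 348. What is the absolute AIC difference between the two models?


|AIC_A - AIC_B| = |587 - 348| = 239.
Model B is preferred (lower AIC).

239


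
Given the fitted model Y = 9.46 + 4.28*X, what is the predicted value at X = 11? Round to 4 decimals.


Plug X = 11 into Y = 9.46 + 4.28*X:
Y = 9.46 + 47.0800 = 56.5400.

56.5400


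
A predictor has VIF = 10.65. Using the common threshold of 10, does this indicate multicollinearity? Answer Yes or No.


The threshold is 10.
VIF = 10.65 is >= 10.
Multicollinearity indication: Yes.

Yes


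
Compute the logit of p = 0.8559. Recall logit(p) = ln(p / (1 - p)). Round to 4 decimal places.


Compute the odds: 0.8559/0.1441 = 5.9396.
Take the natural log: ln(5.9396) = 1.7816.

1.7816


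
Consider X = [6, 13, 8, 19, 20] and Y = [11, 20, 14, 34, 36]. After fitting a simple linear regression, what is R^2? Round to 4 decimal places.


Fit the OLS line: b0 = -0.7733, b1 = 1.8010.
SSres = 8.9118.
SStot = 524.0000.
R^2 = 1 - 8.9118/524.0000 = 0.9830.

0.9830


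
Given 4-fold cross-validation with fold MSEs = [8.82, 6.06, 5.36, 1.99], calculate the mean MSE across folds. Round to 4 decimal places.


Sum of fold MSEs = 22.2300.
Average = 22.2300 / 4 = 5.5575.

5.5575


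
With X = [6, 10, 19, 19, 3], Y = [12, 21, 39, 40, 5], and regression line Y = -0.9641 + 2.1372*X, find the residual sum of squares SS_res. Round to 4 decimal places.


Compute predicted values, then residuals = yi - yhat_i.
Residuals: [0.1409, 0.5921, -0.6427, 0.3573, -0.4475].
SSres = sum(residual^2) = 1.1114.

1.1114


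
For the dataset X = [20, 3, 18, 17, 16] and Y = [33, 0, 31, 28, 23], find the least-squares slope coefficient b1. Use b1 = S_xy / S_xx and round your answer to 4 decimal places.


First compute the means: xbar = 14.8000, ybar = 23.0000.
Then S_xx = sum((xi - xbar)^2) = 182.8000.
S_xy = sum((xi - xbar)(yi - ybar)) = 360.0000.
b1 = S_xy / S_xx = 360.0000 / 182.8000 = 1.9694.

1.9694


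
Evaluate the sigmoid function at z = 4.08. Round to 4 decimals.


First, exp(-4.0800) = 0.0169.
Then sigma(z) = 1/(1 + 0.0169) = 0.9834.

0.9834


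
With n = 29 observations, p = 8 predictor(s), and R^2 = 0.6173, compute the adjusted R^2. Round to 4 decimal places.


Plug in: Adj R^2 = 1 - (1 - 0.6173) * 28/20.
= 1 - 0.3827 * 28/20
= 1 - 10.7156 / 20
= 1 - 0.5358 = 0.4642.

0.4642


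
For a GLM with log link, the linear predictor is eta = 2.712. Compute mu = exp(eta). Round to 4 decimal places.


Apply the inverse link:
mu = e^2.712 = 15.0594.

15.0594


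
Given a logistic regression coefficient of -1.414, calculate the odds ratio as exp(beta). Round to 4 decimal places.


exp(-1.414) = 0.2432.
So the odds ratio is 0.2432.

0.2432


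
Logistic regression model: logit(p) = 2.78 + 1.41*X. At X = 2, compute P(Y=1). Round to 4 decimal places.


z = 2.78 + 1.41 * 2 = 5.6000.
Sigmoid: P = 1 / (1 + exp(-5.6000)) = 0.9963.

0.9963


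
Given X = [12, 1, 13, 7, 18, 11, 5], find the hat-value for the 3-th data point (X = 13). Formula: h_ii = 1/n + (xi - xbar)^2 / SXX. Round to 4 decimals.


Mean of X: xbar = 9.5714.
SXX = 191.7143.
For X = 13: h = 1/7 + (13 - 9.5714)^2/191.7143 = 0.2042.

0.2042


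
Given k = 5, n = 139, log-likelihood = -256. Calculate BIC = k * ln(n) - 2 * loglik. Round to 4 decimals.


Compute k*ln(n) = 5*ln(139) = 5*4.934474 = 24.672370.
Then -2*loglik = 512.
BIC = 24.672370 + 512 = 536.672370, which rounds to 536.6724.

536.6724


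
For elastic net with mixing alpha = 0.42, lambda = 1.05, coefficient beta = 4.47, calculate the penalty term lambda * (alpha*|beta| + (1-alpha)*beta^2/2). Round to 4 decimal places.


alpha * |beta| = 0.42 * 4.47 = 1.8774.
(1-alpha) * beta^2/2 = 0.58 * 19.9809/2 = 5.7945.
Total = 1.05 * (1.8774 + 5.7945) = 8.0555.

8.0555


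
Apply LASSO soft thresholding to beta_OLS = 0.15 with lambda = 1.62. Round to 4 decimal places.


|beta_OLS| = 0.15.
lambda = 1.62.
Since |beta| <= lambda, the coefficient is set to 0.
Result = 0.0000.

0.0000


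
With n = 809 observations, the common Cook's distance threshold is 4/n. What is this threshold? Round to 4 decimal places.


Cook's distance cutoff = 4/n = 4/809.
= 0.0049.

0.0049


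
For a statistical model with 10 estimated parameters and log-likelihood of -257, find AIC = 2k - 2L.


AIC = 2k - 2*loglik = 2(10) - 2(-257).
= 20 + 514 = 534.

534


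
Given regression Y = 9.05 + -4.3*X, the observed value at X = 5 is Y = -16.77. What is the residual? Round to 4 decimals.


Compute yhat = 9.05 + (-4.3)(5) = -12.4500.
Residual = actual - predicted = -16.77 - -12.4500 = -4.3200.

-4.3200


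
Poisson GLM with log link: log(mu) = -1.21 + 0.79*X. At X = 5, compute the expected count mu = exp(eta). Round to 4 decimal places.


Compute eta = -1.21 + 0.79 * 5 = 2.7400.
Apply inverse link: mu = e^2.7400 = 15.4870.

15.4870


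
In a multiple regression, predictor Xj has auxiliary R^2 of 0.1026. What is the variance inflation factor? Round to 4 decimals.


VIF = 1 / (1 - 0.1026).
= 1 / 0.8974 = 1.1143.

1.1143


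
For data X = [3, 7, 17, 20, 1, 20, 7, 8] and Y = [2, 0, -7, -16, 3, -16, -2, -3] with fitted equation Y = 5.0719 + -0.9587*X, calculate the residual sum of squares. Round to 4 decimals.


Compute predicted values, then residuals = yi - yhat_i.
Residuals: [-0.1958, 1.6390, 4.2260, -1.8979, -1.1132, -1.8979, -0.3610, -0.4023].
SSres = sum(residual^2) = 29.3192.

29.3192


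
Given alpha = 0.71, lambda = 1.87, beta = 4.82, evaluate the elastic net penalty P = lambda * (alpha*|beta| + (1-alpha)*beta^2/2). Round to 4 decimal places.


Compute:
L1 = 0.71 * 4.82 = 3.4222.
L2 = 0.29 * 4.82^2 / 2 = 3.3687.
Penalty = 1.87 * (3.4222 + 3.3687) = 12.6990.

12.6990


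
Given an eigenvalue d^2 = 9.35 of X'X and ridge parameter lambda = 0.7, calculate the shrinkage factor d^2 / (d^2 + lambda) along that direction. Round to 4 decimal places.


Compute the denominator: 9.35 + 0.7 = 10.0500.
Shrinkage factor = 9.35 / 10.0500 = 0.9303.

0.9303


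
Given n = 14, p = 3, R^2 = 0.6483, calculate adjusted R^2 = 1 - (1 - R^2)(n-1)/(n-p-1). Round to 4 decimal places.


Adjusted R^2 = 1 - (1 - R^2) * (n-1)/(n-p-1).
(1 - R^2) = 0.3517.
(n-1)/(n-p-1) = 13/10.
(1 - R^2) * (n-1) = 0.3517 * 13 = 4.5721.
Divide by (n-p-1): 4.5721 / 10 = 0.4572.
Adj R^2 = 1 - 0.4572 = 0.5428.

0.5428


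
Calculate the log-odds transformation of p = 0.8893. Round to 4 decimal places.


Compute the odds: 0.8893/0.1107 = 8.0334.
Take the natural log: ln(8.0334) = 2.0836.

2.0836


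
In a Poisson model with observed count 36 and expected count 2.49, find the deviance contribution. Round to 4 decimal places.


y/mu = 36/2.49 = 14.457831 (approx.), and ln(36/2.49) = 2.671236.
y * ln(y/mu) = 36 * 2.671236 = 96.164496.
y - mu = 33.51.
D = 2 * (96.164496 - 33.51) = 125.308992, which rounds to 125.3090.

125.3090


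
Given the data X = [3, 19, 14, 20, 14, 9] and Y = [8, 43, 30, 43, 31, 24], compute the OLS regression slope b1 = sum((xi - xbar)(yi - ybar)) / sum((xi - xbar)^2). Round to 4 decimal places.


First compute the means: xbar = 13.1667, ybar = 29.8333.
Then S_xx = sum((xi - xbar)^2) = 202.8333.
S_xy = sum((xi - xbar)(yi - ybar)) = 414.1667.
b1 = S_xy / S_xx = 414.1667 / 202.8333 = 2.0419.

2.0419


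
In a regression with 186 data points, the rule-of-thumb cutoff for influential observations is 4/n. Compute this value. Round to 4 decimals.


Using the rule of thumb:
Threshold = 4 / 186 = 0.0215.

0.0215


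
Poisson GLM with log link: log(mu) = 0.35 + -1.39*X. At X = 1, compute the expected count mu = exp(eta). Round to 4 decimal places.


eta = 0.35 + -1.39 * 1 = -1.0400.
mu = exp(-1.0400) = 0.3535.

0.3535


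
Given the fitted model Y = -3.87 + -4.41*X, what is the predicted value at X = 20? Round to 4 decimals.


Predicted value:
Y = -3.87 + (-4.41)(20) = -3.87 + -88.2000 = -92.0700.

-92.0700


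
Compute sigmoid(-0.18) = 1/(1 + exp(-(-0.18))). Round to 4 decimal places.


Compute exp(0.1800) = 1.1972.
Sigmoid = 1 / (1 + 1.1972) = 1 / 2.1972 = 0.4551.

0.4551


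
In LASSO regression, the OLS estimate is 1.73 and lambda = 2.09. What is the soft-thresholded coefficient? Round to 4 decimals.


Absolute value: |1.73| = 1.73.
Compare to lambda = 2.09.
Since |beta| <= lambda, the coefficient is set to 0.

0.0000


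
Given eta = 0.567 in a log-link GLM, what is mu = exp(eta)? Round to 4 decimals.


Apply the inverse link:
mu = e^0.567 = 1.7630.

1.7630


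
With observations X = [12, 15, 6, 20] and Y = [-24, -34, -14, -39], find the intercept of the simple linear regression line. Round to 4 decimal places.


First find the slope: b1 = -1.8613.
Means: xbar = 13.2500, ybar = -27.7500.
b0 = ybar - b1 * xbar = -27.7500 - -1.8613 * 13.2500 = -3.0876.

-3.0876


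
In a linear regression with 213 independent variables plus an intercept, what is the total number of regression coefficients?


Including the intercept, the model has 213 predictor coefficients + 1 intercept.
Total = 214.

214


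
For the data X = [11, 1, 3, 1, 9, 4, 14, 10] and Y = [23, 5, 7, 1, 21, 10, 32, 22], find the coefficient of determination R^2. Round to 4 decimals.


After computing the OLS fit (b0=0.8224, b1=2.1589):
SSres = 12.4860, SStot = 822.8750.
R^2 = 1 - 12.4860/822.8750 = 0.9848.

0.9848


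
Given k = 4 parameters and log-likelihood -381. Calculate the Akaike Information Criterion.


AIC = 2k - 2*loglik = 2(4) - 2(-381).
= 8 + 762 = 770.

770


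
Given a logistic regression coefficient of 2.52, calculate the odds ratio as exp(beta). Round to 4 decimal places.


exp(2.52) = 12.4286.
So the odds ratio is 12.4286.

12.4286


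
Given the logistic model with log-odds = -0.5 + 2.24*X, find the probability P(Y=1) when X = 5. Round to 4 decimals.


z = -0.5 + 2.24 * 5 = 10.7000.
Sigmoid: P = 1 / (1 + exp(-10.7000)) = 1.0000.

1.0000


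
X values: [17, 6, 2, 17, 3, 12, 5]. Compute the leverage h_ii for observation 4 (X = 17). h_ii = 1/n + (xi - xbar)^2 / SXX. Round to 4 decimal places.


Compute xbar = 8.8571 with n = 7 observations.
SXX = 246.8571.
Leverage = 1/7 + (17 - 8.8571)^2/246.8571 = 0.4115.

0.4115


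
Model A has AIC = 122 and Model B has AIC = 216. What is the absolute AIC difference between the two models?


Absolute difference = |122 - 216| = 94.
The model with lower AIC (A) is preferred.

94


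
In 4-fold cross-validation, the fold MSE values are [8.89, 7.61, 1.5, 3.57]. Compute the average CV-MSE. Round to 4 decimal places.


Total MSE across folds = 21.5700.
CV-MSE = 21.5700/4 = 5.3925.

5.3925


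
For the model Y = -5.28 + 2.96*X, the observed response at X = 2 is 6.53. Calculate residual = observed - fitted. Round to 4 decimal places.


Predicted = -5.28 + 2.96 * 2 = 0.6400.
Residual = 6.53 - 0.6400 = 5.8900.

5.8900


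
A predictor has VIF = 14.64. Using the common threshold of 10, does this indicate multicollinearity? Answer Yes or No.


The threshold is 10.
VIF = 14.64 is >= 10.
Multicollinearity indication: Yes.

Yes


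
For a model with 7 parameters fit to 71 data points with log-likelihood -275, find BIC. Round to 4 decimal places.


Compute k*ln(n) = 7*ln(71) = 7*4.262680 = 29.838760.
Then -2*loglik = 550.
BIC = 29.838760 + 550 = 579.838760, which rounds to 579.8388.

579.8388


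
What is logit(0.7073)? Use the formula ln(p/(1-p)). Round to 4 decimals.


Compute the odds: 0.7073/0.2927 = 2.4165.
Take the natural log: ln(2.4165) = 0.8823.

0.8823


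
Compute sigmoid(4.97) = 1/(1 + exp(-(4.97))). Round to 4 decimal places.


Compute exp(-4.9700) = 0.0069.
Sigmoid = 1 / (1 + 0.0069) = 1 / 1.0069 = 0.9931.

0.9931


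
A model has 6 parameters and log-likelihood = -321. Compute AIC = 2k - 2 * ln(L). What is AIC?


AIC = 2k - 2*loglik = 2(6) - 2(-321).
= 12 + 642 = 654.

654


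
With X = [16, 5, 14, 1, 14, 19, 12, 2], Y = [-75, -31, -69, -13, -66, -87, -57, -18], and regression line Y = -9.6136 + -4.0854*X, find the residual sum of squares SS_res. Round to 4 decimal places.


For each point, residual = actual - predicted.
Residuals: [-0.0200, -0.9594, -2.1908, 0.6990, 0.8092, 0.2362, 1.6384, -0.2156].
Sum of squared residuals = 9.6505.

9.6505


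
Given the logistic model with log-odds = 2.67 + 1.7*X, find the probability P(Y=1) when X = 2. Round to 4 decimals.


z = 2.67 + 1.7 * 2 = 6.0700.
Sigmoid: P = 1 / (1 + exp(-6.0700)) = 0.9977.

0.9977


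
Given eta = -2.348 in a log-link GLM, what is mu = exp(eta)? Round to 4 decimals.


The inverse log link gives:
mu = exp(-2.348) = 0.0956.

0.0956


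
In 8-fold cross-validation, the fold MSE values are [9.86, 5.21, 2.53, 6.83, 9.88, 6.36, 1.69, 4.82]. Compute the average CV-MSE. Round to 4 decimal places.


Sum of fold MSEs = 47.1800.
Average = 47.1800 / 8 = 5.8975.

5.8975


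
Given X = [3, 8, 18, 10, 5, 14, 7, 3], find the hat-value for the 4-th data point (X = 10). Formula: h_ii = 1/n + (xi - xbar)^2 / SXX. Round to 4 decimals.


Mean of X: xbar = 8.5000.
SXX = 198.0000.
For X = 10: h = 1/8 + (10 - 8.5000)^2/198.0000 = 0.1364.

0.1364


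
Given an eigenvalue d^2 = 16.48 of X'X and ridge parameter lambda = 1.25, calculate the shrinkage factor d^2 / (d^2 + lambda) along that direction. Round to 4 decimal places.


Denominator = d^2 + lambda = 16.48 + 1.25 = 17.7300.
Shrinkage = 16.48 / 17.7300 = 0.9295.

0.9295


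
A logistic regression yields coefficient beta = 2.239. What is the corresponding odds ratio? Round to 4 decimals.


exp(2.239) = 9.3839.
So the odds ratio is 9.3839.

9.3839


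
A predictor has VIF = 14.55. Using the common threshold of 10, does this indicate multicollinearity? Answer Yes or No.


Compare VIF = 14.55 to the threshold of 10.
14.55 >= 10, so the answer is Yes.

Yes


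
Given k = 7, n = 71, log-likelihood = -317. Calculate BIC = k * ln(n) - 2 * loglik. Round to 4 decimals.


ln(71) = 4.262680.
k * ln(n) = 7 * 4.262680 = 29.838760.
-2L = 634.
BIC = 29.838760 + 634 = 663.838760, which rounds to 663.8388.

663.8388


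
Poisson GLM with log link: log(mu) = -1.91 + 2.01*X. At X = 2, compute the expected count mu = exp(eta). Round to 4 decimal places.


Compute eta = -1.91 + 2.01 * 2 = 2.1100.
Apply inverse link: mu = e^2.1100 = 8.2482.

8.2482


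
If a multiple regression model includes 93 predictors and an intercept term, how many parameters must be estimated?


Total coefficients = number of predictors + 1 (for the intercept).
= 93 + 1 = 94.

94


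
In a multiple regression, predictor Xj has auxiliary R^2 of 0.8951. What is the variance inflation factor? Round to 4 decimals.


Using VIF = 1/(1 - R^2_j):
1 - 0.8951 = 0.1049.
VIF = 9.5329.

9.5329


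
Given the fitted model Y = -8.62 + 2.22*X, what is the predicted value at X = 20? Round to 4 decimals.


Predicted value:
Y = -8.62 + (2.22)(20) = -8.62 + 44.4000 = 35.7800.

35.7800


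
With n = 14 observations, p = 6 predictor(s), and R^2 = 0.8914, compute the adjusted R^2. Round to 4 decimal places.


Adjusted R^2 = 1 - (1 - R^2) * (n-1)/(n-p-1).
(1 - R^2) = 0.1086.
(n-1)/(n-p-1) = 13/7.
(1 - R^2) * (n-1) = 0.1086 * 13 = 1.4118.
Divide by (n-p-1): 1.4118 / 7 = 0.2017.
Adj R^2 = 1 - 0.2017 = 0.7983.

0.7983


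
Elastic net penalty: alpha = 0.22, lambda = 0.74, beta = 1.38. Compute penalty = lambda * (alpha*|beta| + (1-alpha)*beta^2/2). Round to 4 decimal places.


alpha * |beta| = 0.22 * 1.38 = 0.3036.
(1-alpha) * beta^2/2 = 0.78 * 1.9044/2 = 0.7427.
Total = 0.74 * (0.3036 + 0.7427) = 0.7743.

0.7743


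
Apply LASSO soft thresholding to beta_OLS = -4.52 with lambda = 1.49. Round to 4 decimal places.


Absolute value: |-4.52| = 4.52.
Compare to lambda = 1.49.
Since |beta| > lambda, coefficient = sign(beta)*(|beta| - lambda) = -3.0300.

-3.0300


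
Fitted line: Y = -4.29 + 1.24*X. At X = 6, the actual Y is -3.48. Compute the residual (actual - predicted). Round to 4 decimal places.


Predicted = -4.29 + 1.24 * 6 = 3.1500.
Residual = -3.48 - 3.1500 = -6.6300.

-6.6300


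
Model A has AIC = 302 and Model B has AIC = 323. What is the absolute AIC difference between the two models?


|AIC_A - AIC_B| = |302 - 323| = 21.
Model A is preferred (lower AIC).

21


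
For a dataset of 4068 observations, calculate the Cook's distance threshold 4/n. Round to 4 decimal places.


The threshold is 4/n.
4/4068 = 0.0010.

0.0010


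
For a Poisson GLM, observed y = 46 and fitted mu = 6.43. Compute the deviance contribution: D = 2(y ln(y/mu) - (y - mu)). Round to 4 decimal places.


Compute y*ln(y/mu) = 46*ln(46/6.43) = 46*1.967667 = 90.512682.
y - mu = 39.57.
D = 2*(90.512682 - (39.57)) = 101.885364, which rounds to 101.8854.

101.8854


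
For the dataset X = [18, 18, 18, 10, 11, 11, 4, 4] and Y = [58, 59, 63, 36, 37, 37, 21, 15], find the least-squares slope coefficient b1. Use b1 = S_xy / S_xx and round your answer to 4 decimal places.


First compute the means: xbar = 11.7500, ybar = 40.7500.
Then S_xx = sum((xi - xbar)^2) = 241.5000.
S_xy = sum((xi - xbar)(yi - ybar)) = 727.5000.
b1 = S_xy / S_xx = 727.5000 / 241.5000 = 3.0124.

3.0124


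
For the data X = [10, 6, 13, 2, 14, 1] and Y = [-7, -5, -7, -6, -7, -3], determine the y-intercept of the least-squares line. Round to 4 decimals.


Compute b1 = -0.2326 from the OLS formula.
With xbar = 7.6667 and ybar = -5.8333, the intercept is:
b0 = -5.8333 - -0.2326 * 7.6667 = -4.0500.

-4.0500


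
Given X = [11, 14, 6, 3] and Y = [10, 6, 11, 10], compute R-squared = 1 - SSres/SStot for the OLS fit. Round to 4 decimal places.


After computing the OLS fit (b0=12.1027, b1=-0.3356):
SSres = 6.5274, SStot = 14.7500.
R^2 = 1 - 6.5274/14.7500 = 0.5575.

0.5575


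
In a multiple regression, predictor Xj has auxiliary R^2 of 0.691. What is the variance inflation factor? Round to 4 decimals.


Denominator: 1 - 0.691 = 0.309.
VIF = 1 / 0.309 = 3.2362.

3.2362


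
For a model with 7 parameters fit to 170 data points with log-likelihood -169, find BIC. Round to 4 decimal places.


k * ln(n) = 7 * ln(170) = 7 * 5.135798 = 35.950586.
-2 * loglik = -2 * (-169) = 338.
BIC = 35.950586 + 338 = 373.950586, which rounds to 373.9506.

373.9506


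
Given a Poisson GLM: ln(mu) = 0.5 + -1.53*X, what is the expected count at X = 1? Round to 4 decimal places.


Compute eta = 0.5 + -1.53 * 1 = -1.0300.
Apply inverse link: mu = e^-1.0300 = 0.3570.

0.3570


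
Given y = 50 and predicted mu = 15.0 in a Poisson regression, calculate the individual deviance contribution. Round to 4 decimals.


First: ln(50/15.0) = 1.203973.
Then: 50 * 1.203973 = 60.198650.
y - mu = 50 - 15.0 = 35.0.
D = 2(60.198650 - 35.0) = 50.397300, which rounds to 50.3973.

50.3973


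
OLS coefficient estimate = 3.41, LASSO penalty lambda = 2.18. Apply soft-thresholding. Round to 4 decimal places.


Check: |3.41| = 3.41 vs lambda = 2.18.
Since |beta| > lambda, coefficient = sign(beta)*(|beta| - lambda) = 1.2300.
Soft-thresholded coefficient = 1.2300.

1.2300


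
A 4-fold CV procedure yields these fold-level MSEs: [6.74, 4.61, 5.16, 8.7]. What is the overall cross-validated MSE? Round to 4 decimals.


Total MSE across folds = 25.2100.
CV-MSE = 25.2100/4 = 6.3025.

6.3025


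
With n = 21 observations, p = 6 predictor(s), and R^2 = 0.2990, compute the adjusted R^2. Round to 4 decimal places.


Using the formula:
(1 - 0.2990) = 0.7010.
Multiply by 20/14: 0.7010 * 20 = 14.0200, then 14.0200 / 14 = 1.0014.
Adj R^2 = 1 - 1.0014 = -0.0014.

-0.0014


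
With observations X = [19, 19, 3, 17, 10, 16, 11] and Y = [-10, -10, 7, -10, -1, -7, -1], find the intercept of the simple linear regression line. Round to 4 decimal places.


Compute b1 = -1.0963 from the OLS formula.
With xbar = 13.5714 and ybar = -4.5714, the intercept is:
b0 = -4.5714 - -1.0963 * 13.5714 = 10.3067.

10.3067


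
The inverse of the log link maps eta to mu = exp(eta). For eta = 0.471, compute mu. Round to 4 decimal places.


The inverse log link gives:
mu = exp(0.471) = 1.6016.

1.6016


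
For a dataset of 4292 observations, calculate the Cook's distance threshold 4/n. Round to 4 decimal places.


Cook's distance cutoff = 4/n = 4/4292.
= 0.0009.

0.0009


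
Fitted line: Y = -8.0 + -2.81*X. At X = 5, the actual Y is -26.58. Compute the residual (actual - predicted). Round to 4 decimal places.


Fitted value at X = 5 is yhat = -8.0 + -2.81*5 = -22.0500.
Residual = -26.58 - -22.0500 = -4.5300.

-4.5300


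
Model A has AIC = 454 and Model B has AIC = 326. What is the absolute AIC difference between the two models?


Compute |454 - 326| = 128.
Model B has the smaller AIC.

128


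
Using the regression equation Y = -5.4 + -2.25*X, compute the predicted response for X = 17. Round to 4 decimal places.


Plug X = 17 into Y = -5.4 + -2.25*X:
Y = -5.4 + -38.2500 = -43.6500.

-43.6500


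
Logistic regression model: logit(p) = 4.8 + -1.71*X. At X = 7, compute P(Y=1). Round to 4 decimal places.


Linear predictor: z = 4.8 + -1.71 * 7 = -7.1700.
P = 1/(1 + exp(7.1700)) = 1/(1 + 1299.8446) = 0.0008.

0.0008


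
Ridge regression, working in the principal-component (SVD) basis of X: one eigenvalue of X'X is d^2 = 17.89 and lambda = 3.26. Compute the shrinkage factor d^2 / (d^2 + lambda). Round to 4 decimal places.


d^2 + lambda = 17.89 + 3.26 = 21.1500.
Shrinkage factor = 17.89/21.1500 = 0.8459.

0.8459


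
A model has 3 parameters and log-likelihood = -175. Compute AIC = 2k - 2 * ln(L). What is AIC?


Compute:
2k = 2*3 = 6.
-2*loglik = -2*(-175) = 350.
AIC = 6 + 350 = 356.

356


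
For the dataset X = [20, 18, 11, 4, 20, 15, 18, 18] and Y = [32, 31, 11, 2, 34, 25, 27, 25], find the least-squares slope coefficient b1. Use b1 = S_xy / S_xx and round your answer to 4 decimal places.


Calculate xbar = 15.5000, ybar = 23.3750.
S_xx = 212.0000, S_xy = 419.5000.
Using b1 = S_xy / S_xx = 419.5000 / 212.0000, we get b1 = 1.9788.

1.9788


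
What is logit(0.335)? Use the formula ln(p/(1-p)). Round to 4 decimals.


1 - p = 0.665.
p/(1-p) = 0.5038.
logit = ln(0.5038) = -0.6857.

-0.6857


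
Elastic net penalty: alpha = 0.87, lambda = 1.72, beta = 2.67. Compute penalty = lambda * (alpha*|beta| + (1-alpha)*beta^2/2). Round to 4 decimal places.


Compute:
L1 = 0.87 * 2.67 = 2.3229.
L2 = 0.13 * 2.67^2 / 2 = 0.4634.
Penalty = 1.72 * (2.3229 + 0.4634) = 4.7924.

4.7924


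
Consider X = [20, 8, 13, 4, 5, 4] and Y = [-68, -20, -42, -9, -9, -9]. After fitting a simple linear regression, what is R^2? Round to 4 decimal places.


The fitted line is Y = 7.8039 + -3.7745*X.
SSres = 16.4608, SStot = 2922.8333.
R^2 = 1 - SSres/SStot = 0.9944.

0.9944


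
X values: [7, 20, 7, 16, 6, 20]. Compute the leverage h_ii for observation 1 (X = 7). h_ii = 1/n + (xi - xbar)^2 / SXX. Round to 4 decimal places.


Compute xbar = 12.6667 with n = 6 observations.
SXX = 227.3333.
Leverage = 1/6 + (7 - 12.6667)^2/227.3333 = 0.3079.

0.3079


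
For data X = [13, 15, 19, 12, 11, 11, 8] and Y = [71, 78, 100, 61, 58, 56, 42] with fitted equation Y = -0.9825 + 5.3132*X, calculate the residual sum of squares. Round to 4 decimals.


Predicted values from Y = -0.9825 + 5.3132*X.
Residuals: [2.9109, -0.7155, 0.0317, -1.7759, 0.5373, -1.4627, 0.4769].
SSres = 14.7957.

14.7957


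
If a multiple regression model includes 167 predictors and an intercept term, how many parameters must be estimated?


Including the intercept, the model has 167 predictor coefficients + 1 intercept.
Total = 168.

168


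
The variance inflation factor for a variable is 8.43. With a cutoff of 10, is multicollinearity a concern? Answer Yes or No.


Check: VIF = 8.43 vs threshold = 10.
Since 8.43 < 10, the answer is No.

No


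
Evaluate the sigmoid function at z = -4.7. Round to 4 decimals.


Compute exp(4.7000) = 109.9472.
Sigmoid = 1 / (1 + 109.9472) = 1 / 110.9472 = 0.0090.

0.0090


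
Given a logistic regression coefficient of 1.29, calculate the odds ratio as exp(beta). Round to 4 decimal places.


exp(1.29) = 3.6328.
So the odds ratio is 3.6328.

3.6328


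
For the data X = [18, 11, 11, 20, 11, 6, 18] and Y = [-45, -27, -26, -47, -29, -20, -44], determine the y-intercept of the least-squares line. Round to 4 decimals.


First find the slope: b1 = -2.1178.
Means: xbar = 13.5714, ybar = -34.0000.
b0 = ybar - b1 * xbar = -34.0000 - -2.1178 * 13.5714 = -5.2591.

-5.2591


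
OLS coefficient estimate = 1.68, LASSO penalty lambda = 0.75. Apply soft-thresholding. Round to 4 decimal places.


|beta_OLS| = 1.68.
lambda = 0.75.
Since |beta| > lambda, coefficient = sign(beta)*(|beta| - lambda) = 0.9300.
Result = 0.9300.

0.9300


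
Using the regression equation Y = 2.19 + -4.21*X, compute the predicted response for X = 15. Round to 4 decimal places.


Plug X = 15 into Y = 2.19 + -4.21*X:
Y = 2.19 + -63.1500 = -60.9600.

-60.9600


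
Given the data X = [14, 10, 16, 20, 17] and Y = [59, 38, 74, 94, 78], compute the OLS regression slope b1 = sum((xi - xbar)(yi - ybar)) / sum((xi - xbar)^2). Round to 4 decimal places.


The sample means are xbar = 15.4000 and ybar = 68.6000.
Compute S_xx = 55.2000 and S_xy = 313.8000.
Slope b1 = S_xy / S_xx = 313.8000 / 55.2000 = 5.6848.

5.6848


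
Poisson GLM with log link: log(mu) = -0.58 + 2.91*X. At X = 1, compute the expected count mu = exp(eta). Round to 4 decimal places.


eta = -0.58 + 2.91 * 1 = 2.3300.
mu = exp(2.3300) = 10.2779.

10.2779


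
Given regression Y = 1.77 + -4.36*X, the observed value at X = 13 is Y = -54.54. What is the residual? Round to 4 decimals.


Compute yhat = 1.77 + (-4.36)(13) = -54.9100.
Residual = actual - predicted = -54.54 - -54.9100 = 0.3700.

0.3700


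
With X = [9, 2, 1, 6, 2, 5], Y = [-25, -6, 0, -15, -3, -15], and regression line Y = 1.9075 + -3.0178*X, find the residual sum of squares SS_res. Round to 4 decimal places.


Compute predicted values, then residuals = yi - yhat_i.
Residuals: [0.2527, -1.8719, 1.1103, 1.1993, 1.1281, -1.8185].
SSres = sum(residual^2) = 10.8185.

10.8185


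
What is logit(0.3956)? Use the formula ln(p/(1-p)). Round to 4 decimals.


Compute the odds: 0.3956/0.6044 = 0.6545.
Take the natural log: ln(0.6545) = -0.4238.

-0.4238


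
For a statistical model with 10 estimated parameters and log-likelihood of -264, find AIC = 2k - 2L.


Compute:
2k = 2*10 = 20.
-2*loglik = -2*(-264) = 528.
AIC = 20 + 528 = 548.

548


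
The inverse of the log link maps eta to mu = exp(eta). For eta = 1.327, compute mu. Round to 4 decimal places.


The inverse log link gives:
mu = exp(1.327) = 3.7697.

3.7697


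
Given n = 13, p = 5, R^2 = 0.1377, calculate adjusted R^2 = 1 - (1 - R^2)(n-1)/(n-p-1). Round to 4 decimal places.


Adjusted R^2 = 1 - (1 - R^2) * (n-1)/(n-p-1).
(1 - R^2) = 0.8623.
(n-1)/(n-p-1) = 12/7.
(1 - R^2) * (n-1) = 0.8623 * 12 = 10.3476.
Divide by (n-p-1): 10.3476 / 7 = 1.4782.
Adj R^2 = 1 - 1.4782 = -0.4782.

-0.4782


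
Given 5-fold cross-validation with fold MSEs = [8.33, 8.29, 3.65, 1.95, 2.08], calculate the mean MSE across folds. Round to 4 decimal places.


Sum of fold MSEs = 24.3000.
Average = 24.3000 / 5 = 4.8600.

4.8600


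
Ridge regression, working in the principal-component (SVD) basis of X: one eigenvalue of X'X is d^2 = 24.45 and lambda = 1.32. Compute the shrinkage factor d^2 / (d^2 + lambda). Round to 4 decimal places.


Compute the denominator: 24.45 + 1.32 = 25.7700.
Shrinkage factor = 24.45 / 25.7700 = 0.9488.

0.9488


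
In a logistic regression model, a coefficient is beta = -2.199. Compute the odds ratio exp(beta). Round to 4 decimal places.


exp(-2.199) = 0.1109.
So the odds ratio is 0.1109.

0.1109


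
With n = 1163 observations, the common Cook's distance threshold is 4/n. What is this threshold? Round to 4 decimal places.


Using the rule of thumb:
Threshold = 4 / 1163 = 0.0034.

0.0034


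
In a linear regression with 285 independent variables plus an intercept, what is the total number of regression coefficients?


Total coefficients = number of predictors + 1 (for the intercept).
= 285 + 1 = 286.

286


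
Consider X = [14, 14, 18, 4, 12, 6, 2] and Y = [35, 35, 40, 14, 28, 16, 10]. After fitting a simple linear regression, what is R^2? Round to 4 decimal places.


After computing the OLS fit (b0=5.6138, b1=1.9815):
SSres = 11.6402, SStot = 859.7143.
R^2 = 1 - 11.6402/859.7143 = 0.9865.

0.9865


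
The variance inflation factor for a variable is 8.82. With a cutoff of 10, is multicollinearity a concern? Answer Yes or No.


The threshold is 10.
VIF = 8.82 is < 10.
Multicollinearity indication: No.

No


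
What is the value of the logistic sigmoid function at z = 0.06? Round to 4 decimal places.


Compute exp(-0.0600) = 0.9418.
Sigmoid = 1 / (1 + 0.9418) = 1 / 1.9418 = 0.5150.

0.5150


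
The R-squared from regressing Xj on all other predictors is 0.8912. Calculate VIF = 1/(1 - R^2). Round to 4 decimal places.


Using VIF = 1/(1 - R^2_j):
1 - 0.8912 = 0.1088.
VIF = 9.1912.

9.1912


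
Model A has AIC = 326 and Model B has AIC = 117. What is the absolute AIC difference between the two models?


|AIC_A - AIC_B| = |326 - 117| = 209.
Model B is preferred (lower AIC).

209


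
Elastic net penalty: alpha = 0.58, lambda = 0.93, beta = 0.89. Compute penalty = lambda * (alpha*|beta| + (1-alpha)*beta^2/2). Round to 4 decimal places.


alpha * |beta| = 0.58 * 0.89 = 0.5162.
(1-alpha) * beta^2/2 = 0.42 * 0.7921/2 = 0.1663.
Total = 0.93 * (0.5162 + 0.1663) = 0.6348.

0.6348


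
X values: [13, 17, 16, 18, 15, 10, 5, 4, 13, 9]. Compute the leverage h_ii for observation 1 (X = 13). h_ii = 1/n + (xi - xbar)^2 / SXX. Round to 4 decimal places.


n = 10, xbar = 12.0000.
SXX = sum((xi - xbar)^2) = 214.0000.
h = 1/10 + (13 - 12.0000)^2 / 214.0000 = 0.1047.

0.1047


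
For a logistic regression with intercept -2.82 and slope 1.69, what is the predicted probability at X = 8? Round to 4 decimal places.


Compute z = -2.82 + (1.69)(8) = 10.7000.
exp(-z) = 0.0000.
P = 1/(1 + 0.0000) = 1.0000.

1.0000


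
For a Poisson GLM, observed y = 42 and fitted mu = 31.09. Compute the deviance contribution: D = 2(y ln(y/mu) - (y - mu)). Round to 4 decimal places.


Compute y*ln(y/mu) = 42*ln(42/31.09) = 42*0.300783 = 12.632886.
y - mu = 10.91.
D = 2*(12.632886 - (10.91)) = 3.445772, which rounds to 3.4458.

3.4458


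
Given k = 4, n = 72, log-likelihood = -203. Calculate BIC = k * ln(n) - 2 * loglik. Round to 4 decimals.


k * ln(n) = 4 * ln(72) = 4 * 4.276666 = 17.106664.
-2 * loglik = -2 * (-203) = 406.
BIC = 17.106664 + 406 = 423.106664, which rounds to 423.1067.

423.1067


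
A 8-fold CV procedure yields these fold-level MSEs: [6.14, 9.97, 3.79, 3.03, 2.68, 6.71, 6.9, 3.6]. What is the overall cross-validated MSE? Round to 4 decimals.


Sum of fold MSEs = 42.8200.
Average = 42.8200 / 8 = 5.3525.

5.3525


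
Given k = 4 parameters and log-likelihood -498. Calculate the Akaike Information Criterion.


Compute:
2k = 2*4 = 8.
-2*loglik = -2*(-498) = 996.
AIC = 8 + 996 = 1004.

1004


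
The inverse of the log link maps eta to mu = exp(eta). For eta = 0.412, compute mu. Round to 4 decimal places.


The inverse log link gives:
mu = exp(0.412) = 1.5098.

1.5098


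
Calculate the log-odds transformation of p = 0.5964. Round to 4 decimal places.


Compute the odds: 0.5964/0.4036 = 1.4777.
Take the natural log: ln(1.4777) = 0.3905.

0.3905


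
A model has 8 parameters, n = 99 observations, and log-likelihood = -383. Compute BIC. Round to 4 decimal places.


k * ln(n) = 8 * ln(99) = 8 * 4.595120 = 36.760960.
-2 * loglik = -2 * (-383) = 766.
BIC = 36.760960 + 766 = 802.760960, which rounds to 802.7610.

802.7610


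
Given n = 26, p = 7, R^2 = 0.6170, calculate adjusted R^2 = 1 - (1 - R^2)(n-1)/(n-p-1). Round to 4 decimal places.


Using the formula:
(1 - 0.6170) = 0.3830.
Multiply by 25/18: 0.3830 * 25 = 9.5750, then 9.5750 / 18 = 0.5319.
Adj R^2 = 1 - 0.5319 = 0.4681.

0.4681


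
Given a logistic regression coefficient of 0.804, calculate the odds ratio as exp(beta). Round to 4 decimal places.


exp(0.804) = 2.2345.
So the odds ratio is 2.2345.

2.2345


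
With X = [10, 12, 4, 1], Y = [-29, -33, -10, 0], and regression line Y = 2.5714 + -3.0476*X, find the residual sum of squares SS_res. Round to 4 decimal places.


For each point, residual = actual - predicted.
Residuals: [-1.0954, 0.9998, -0.3810, 0.4762].
Sum of squared residuals = 2.5714.

2.5714


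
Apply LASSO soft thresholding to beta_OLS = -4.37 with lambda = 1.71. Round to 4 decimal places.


Absolute value: |-4.37| = 4.37.
Compare to lambda = 1.71.
Since |beta| > lambda, coefficient = sign(beta)*(|beta| - lambda) = -2.6600.

-2.6600


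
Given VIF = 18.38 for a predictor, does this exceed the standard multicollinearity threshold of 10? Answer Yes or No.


Check: VIF = 18.38 vs threshold = 10.
Since 18.38 >= 10, the answer is Yes.

Yes


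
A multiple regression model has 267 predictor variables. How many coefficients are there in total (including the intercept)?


Total coefficients = number of predictors + 1 (for the intercept).
= 267 + 1 = 268.

268


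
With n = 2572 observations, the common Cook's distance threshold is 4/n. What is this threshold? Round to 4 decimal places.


Using the rule of thumb:
Threshold = 4 / 2572 = 0.0016.

0.0016


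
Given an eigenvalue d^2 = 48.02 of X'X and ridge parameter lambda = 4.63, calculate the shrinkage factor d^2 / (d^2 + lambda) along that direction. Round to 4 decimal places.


Denominator = d^2 + lambda = 48.02 + 4.63 = 52.6500.
Shrinkage = 48.02 / 52.6500 = 0.9121.

0.9121


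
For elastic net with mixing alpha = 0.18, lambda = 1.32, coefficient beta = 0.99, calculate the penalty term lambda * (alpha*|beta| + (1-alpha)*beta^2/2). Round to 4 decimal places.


Compute:
L1 = 0.18 * 0.99 = 0.1782.
L2 = 0.82 * 0.99^2 / 2 = 0.4018.
Penalty = 1.32 * (0.1782 + 0.4018) = 0.7657.

0.7657


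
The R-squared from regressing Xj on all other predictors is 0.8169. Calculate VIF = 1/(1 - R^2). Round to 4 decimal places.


Using VIF = 1/(1 - R^2_j):
1 - 0.8169 = 0.1831.
VIF = 5.4615.

5.4615


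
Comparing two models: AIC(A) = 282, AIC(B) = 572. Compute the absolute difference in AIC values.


|AIC_A - AIC_B| = |282 - 572| = 290.
Model A is preferred (lower AIC).

290


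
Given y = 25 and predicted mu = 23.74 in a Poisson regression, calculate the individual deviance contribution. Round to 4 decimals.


Compute y*ln(y/mu) = 25*ln(25/23.74) = 25*0.051714 = 1.292850.
y - mu = 1.26.
D = 2*(1.292850 - (1.26)) = 0.065700, which rounds to 0.0657.

0.0657


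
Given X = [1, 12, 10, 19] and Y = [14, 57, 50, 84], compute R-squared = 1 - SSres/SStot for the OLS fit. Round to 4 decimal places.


The fitted line is Y = 10.4273 + 3.8879*X.
SSres = 0.6758, SStot = 2494.7500.
R^2 = 1 - SSres/SStot = 0.9997.

0.9997


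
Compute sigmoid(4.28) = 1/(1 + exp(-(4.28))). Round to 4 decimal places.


Compute exp(-4.2800) = 0.0138.
Sigmoid = 1 / (1 + 0.0138) = 1 / 1.0138 = 0.9863.

0.9863


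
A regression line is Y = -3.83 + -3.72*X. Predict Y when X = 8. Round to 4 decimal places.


Substitute X = 8 into the equation:
Y = -3.83 + -3.72 * 8 = -3.83 + -29.7600 = -33.5900.

-33.5900


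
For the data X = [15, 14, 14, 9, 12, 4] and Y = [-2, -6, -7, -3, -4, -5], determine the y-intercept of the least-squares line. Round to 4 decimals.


The slope is b1 = -0.0115.
Sample means are xbar = 11.3333 and ybar = -4.5000.
Intercept: b0 = -4.5000 - (-0.0115)(11.3333) = -4.3702.

-4.3702


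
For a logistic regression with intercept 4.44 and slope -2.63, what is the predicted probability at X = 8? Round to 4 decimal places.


Linear predictor: z = 4.44 + -2.63 * 8 = -16.6000.
P = 1/(1 + exp(16.6000)) = 1/(1 + 16191549.0418) = 0.0000.

0.0000


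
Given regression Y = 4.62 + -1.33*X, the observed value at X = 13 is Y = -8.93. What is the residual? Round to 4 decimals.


Fitted value at X = 13 is yhat = 4.62 + -1.33*13 = -12.6700.
Residual = -8.93 - -12.6700 = 3.7400.

3.7400


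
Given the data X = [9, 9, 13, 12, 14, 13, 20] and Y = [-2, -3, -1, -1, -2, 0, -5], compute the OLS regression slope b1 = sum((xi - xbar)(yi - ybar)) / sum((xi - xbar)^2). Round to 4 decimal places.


First compute the means: xbar = 12.8571, ybar = -2.0000.
Then S_xx = sum((xi - xbar)^2) = 82.8571.
S_xy = sum((xi - xbar)(yi - ybar)) = -18.0000.
b1 = S_xy / S_xx = -18.0000 / 82.8571 = -0.2172.

-0.2172


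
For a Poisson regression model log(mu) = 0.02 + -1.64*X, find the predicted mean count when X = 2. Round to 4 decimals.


eta = 0.02 + -1.64 * 2 = -3.2600.
mu = exp(-3.2600) = 0.0384.

0.0384


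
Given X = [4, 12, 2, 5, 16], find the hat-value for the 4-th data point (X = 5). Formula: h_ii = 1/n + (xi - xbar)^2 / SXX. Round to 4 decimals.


n = 5, xbar = 7.8000.
SXX = sum((xi - xbar)^2) = 140.8000.
h = 1/5 + (5 - 7.8000)^2 / 140.8000 = 0.2557.

0.2557


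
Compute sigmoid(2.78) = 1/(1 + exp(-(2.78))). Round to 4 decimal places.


First, exp(-2.7800) = 0.0620.
Then sigma(z) = 1/(1 + 0.0620) = 0.9416.

0.9416


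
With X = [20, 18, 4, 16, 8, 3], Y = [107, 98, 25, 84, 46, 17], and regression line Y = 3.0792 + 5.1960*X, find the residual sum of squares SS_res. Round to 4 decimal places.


Predicted values from Y = 3.0792 + 5.1960*X.
Residuals: [0.0008, 1.3928, 1.1368, -2.2152, 1.3528, -1.6672].
SSres = 12.7489.

12.7489


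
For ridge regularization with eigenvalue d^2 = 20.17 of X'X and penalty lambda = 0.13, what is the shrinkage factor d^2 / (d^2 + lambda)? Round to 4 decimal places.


d^2 + lambda = 20.17 + 0.13 = 20.3000.
Shrinkage factor = 20.17/20.3000 = 0.9936.

0.9936


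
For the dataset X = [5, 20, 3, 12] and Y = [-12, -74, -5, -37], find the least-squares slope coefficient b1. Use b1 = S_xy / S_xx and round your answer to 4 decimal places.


Calculate xbar = 10.0000, ybar = -32.0000.
S_xx = 178.0000, S_xy = -719.0000.
Using b1 = S_xy / S_xx = -719.0000 / 178.0000, we get b1 = -4.0393.

-4.0393


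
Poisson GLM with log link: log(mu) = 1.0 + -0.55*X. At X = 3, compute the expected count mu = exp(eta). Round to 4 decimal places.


Compute eta = 1.0 + -0.55 * 3 = -0.6500.
Apply inverse link: mu = e^-0.6500 = 0.5220.

0.5220


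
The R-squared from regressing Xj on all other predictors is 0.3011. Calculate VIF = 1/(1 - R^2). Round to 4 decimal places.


VIF = 1 / (1 - 0.3011).
= 1 / 0.6989 = 1.4308.

1.4308


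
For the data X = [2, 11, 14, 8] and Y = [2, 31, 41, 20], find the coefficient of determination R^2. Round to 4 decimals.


After computing the OLS fit (b0=-5.0000, b1=3.2571):
SSres = 1.5429, SStot = 837.0000.
R^2 = 1 - 1.5429/837.0000 = 0.9982.

0.9982
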